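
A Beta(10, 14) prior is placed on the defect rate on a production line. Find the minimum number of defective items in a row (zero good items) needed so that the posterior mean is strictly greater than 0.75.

k = 33

After k defective items and 0 good items the posterior is Beta(10+k, 14), with mean (10+k)/(10+14+k).
Set (10+k)/(24+k) > 0.75 and solve: k > (0.75·24 − 10)/(1 − 0.75) = 32.000.
The smallest integer exceeding 32.000 is 33.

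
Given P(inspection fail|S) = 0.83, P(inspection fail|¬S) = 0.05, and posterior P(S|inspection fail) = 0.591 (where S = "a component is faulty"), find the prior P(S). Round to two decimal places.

P(S) = 0.08

In odds form, posterior odds = prior odds × likelihood ratio, so prior odds = posterior odds ÷ LR.
Posterior odds = 0.591/(1−0.591) = 1.4450. LR = 0.83/0.05 = 16.6000.
Prior odds = 1.4450/16.6000 = 0.0870, so P(S) = 0.0870/(1+0.0870) ≈ 0.08.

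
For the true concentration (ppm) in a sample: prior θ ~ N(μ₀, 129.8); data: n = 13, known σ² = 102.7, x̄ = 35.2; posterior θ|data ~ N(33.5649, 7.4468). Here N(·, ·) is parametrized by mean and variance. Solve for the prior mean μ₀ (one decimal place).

The posterior mean is a precision-weighted average: μ_n = (τ₀μ₀ + τ_data·x̄)/(τ₀+τ_data), with τ₀=1/σ₀² and τ_data=n/σ².
Here τ₀ = 1/129.8 = 0.007704 and τ_data = 13/102.7 = 0.126582, so τ_n = 0.134286.
Rearranging for μ₀: μ₀ = (μ_n·τ_n − τ_data·x̄)/τ₀ = (33.5649·0.134286 − 0.126582·35.2) / 0.007704 = 0.051610/0.007704 ≈ 6.7.

μ₀ = 6.7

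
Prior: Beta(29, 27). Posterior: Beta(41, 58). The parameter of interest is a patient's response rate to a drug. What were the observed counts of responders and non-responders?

Beta is conjugate to the binomial likelihood: posterior = Beta(a+s, b+f).
So s = 41 − 29 = 12 and f = 58 − 27 = 31.

12 responders and 31 non-responders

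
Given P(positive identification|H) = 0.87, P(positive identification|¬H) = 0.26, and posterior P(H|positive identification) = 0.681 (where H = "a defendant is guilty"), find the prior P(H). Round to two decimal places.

P(H) = 0.39

Bayes' rule in odds form gives O(H|E) = O(H)·[P(E|H)/P(E|¬H)], hence O(H) = O(H|E)/LR.
Posterior odds = 0.681/(1−0.681) = 2.1348. LR = 0.87/0.26 = 3.3462.
Prior odds = 2.1348/3.3462 = 0.6380, so P(H) = 0.6380/(1+0.6380) ≈ 0.39.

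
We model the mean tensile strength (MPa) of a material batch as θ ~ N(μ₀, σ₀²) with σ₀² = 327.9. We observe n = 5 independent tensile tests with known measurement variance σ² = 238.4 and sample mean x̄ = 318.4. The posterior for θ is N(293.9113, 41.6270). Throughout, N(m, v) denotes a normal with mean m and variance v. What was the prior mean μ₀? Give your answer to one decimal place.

With known observation variance, the Normal–Normal posterior has precision τ_n = τ₀ + n/σ² and mean μ_n = (τ₀μ₀ + (n/σ²)x̄)/τ_n.
Here τ₀ = 1/327.9 = 0.003050 and τ_data = 5/238.4 = 0.020973, so τ_n = 0.024023.
Rearranging for μ₀: μ₀ = (μ_n·τ_n − τ_data·x̄)/τ₀ = (293.9113·0.024023 − 0.020973·318.4) / 0.003050 = 0.382828/0.003050 ≈ 125.5.

μ₀ = 125.5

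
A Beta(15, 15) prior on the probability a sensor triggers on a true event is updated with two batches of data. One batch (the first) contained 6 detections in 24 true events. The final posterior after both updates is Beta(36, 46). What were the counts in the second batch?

15 detections and 13 misses

Sequential conjugate updates are equivalent to a single update on the pooled data, so total successes = posterior α − prior α and total failures = posterior β − prior β.
Total across both batches: 36−15=21 detections, 46−15=31 misses.
Subtract the first batch: 21−6=15 detections and 31−18=13 misses.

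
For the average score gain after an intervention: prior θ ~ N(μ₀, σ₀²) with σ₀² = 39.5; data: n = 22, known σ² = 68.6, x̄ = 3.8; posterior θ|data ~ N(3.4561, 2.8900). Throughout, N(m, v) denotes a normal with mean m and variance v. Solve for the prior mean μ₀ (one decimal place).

With known observation variance, the Normal–Normal posterior has precision τ_n = τ₀ + n/σ² and mean μ_n = (τ₀μ₀ + (n/σ²)x̄)/τ_n.
Here τ₀ = 1/39.5 = 0.025316 and τ_data = 22/68.6 = 0.320700, so τ_n = 0.346016.
Rearranging for μ₀: μ₀ = (μ_n·τ_n − τ_data·x̄)/τ₀ = (3.4561·0.346016 − 0.320700·3.8) / 0.025316 = -0.022794/0.025316 ≈ -0.9.

μ₀ = -0.9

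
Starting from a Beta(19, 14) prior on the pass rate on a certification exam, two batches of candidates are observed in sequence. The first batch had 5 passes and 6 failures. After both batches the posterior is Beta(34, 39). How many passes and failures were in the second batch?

Because Beta–binomial updating is additive in the counts, the combined data contributed (α_post−α_prior, β_post−β_prior) successes and failures.
Total across both batches: 34−19=15 passes, 39−14=25 failures.
Subtract the first batch: 15−5=10 passes and 25−6=19 failures.

10 passes and 19 failures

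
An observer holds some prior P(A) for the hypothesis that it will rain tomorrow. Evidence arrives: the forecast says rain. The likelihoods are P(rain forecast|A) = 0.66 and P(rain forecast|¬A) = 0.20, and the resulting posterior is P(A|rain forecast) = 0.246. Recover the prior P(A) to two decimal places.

P(A) = 0.09

In odds form, posterior odds = prior odds × likelihood ratio, so prior odds = posterior odds ÷ LR.
Posterior odds = 0.246/(1−0.246) = 0.3263. LR = 0.66/0.20 = 3.3000.
Prior odds = 0.3263/3.3000 = 0.0989, so P(A) = 0.0989/(1+0.0989) ≈ 0.09.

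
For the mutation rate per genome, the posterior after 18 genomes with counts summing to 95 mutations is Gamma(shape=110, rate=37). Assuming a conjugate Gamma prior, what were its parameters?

Gamma–Poisson conjugacy: posterior shape = α + Σxᵢ, posterior rate = β + n.
So α = 110 − 95 = 15 and β = 37 − 18 = 19.

Gamma(shape=15, rate=19)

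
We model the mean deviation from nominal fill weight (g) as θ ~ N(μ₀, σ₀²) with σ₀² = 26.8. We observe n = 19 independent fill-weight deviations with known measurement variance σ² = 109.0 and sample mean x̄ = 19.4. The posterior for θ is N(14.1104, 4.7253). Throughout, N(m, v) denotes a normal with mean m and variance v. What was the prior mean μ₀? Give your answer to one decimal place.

The posterior mean is a precision-weighted average: μ_n = (τ₀μ₀ + τ_data·x̄)/(τ₀+τ_data), with τ₀=1/σ₀² and τ_data=n/σ².
Here τ₀ = 1/26.8 = 0.037313 and τ_data = 19/109.0 = 0.174312, so τ_n = 0.211625.
Rearranging for μ₀: μ₀ = (μ_n·τ_n − τ_data·x̄)/τ₀ = (14.1104·0.211625 − 0.174312·19.4) / 0.037313 = -0.395539/0.037313 ≈ -10.6.

μ₀ = -10.6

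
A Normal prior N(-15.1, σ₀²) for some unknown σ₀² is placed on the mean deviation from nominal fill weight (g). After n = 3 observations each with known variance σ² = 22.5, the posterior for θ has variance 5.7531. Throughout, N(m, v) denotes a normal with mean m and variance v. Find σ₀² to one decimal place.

For the Normal–Normal model with known σ², precisions add: τ_n = τ₀ + n/σ².
So 1/σ₀² = 1/5.7531 − 3/22.5 = 0.173819 − 0.133333 = 0.040486.
Hence σ₀² = 1/0.040486 ≈ 24.7.

σ₀² = 24.7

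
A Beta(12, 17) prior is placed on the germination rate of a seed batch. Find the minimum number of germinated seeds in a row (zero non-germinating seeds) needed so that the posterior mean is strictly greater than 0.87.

k = 102

After k germinated seeds and 0 non-germinating seeds the posterior is Beta(12+k, 17), with mean (12+k)/(12+17+k).
Set (12+k)/(29+k) > 0.87 and solve: k > (0.87·29 − 12)/(1 − 0.87) = 101.769.
The smallest integer exceeding 101.769 is 102, and checking k=102: (114)/(131) = 0.8702 > 0.87.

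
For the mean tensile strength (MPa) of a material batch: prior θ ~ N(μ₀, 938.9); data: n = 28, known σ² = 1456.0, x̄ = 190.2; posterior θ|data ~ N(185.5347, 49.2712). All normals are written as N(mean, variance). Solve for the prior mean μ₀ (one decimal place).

The posterior mean is a precision-weighted average: μ_n = (τ₀μ₀ + τ_data·x̄)/(τ₀+τ_data), with τ₀=1/σ₀² and τ_data=n/σ².
Here τ₀ = 1/938.9 = 0.001065 and τ_data = 28/1456.0 = 0.019231, so τ_n = 0.020296.
Rearranging for μ₀: μ₀ = (μ_n·τ_n − τ_data·x̄)/τ₀ = (185.5347·0.020296 − 0.019231·190.2) / 0.001065 = 0.107876/0.001065 ≈ 101.3.

μ₀ = 101.3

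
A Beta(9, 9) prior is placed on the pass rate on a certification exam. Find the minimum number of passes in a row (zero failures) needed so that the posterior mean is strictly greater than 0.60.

k = 5

After k passes and 0 failures the posterior is Beta(9+k, 9), with mean (9+k)/(9+9+k).
Set (9+k)/(18+k) > 0.60 and solve: k > (0.60·18 − 9)/(1 − 0.60) = 4.500.
The smallest integer exceeding 4.500 is 5, and checking k=5: (14)/(23) = 0.6087 > 0.60.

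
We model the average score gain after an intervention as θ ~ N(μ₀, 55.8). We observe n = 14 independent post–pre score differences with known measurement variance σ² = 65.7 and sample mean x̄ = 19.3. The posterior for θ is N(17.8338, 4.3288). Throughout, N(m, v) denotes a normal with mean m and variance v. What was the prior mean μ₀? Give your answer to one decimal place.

With known observation variance, the Normal–Normal posterior has precision τ_n = τ₀ + n/σ² and mean μ_n = (τ₀μ₀ + (n/σ²)x̄)/τ_n.
Here τ₀ = 1/55.8 = 0.017921 and τ_data = 14/65.7 = 0.213090, so τ_n = 0.231011.
Rearranging for μ₀: μ₀ = (μ_n·τ_n − τ_data·x̄)/τ₀ = (17.8338·0.231011 − 0.213090·19.3) / 0.017921 = 0.007167/0.017921 ≈ 0.4.

μ₀ = 0.4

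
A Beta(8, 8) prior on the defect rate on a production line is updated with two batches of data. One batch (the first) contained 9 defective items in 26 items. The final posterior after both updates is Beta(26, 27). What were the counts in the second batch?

Because Beta–binomial updating is additive in the counts, the combined data contributed (α_post−α_prior, β_post−β_prior) successes and failures.
Total across both batches: 26−8=18 defective items, 27−8=19 good items.
Subtract the first batch: 18−9=9 defective items and 19−17=2 good items.

9 defective items and 2 good items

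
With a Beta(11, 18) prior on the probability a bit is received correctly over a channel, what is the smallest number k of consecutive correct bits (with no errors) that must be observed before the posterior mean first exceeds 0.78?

After k correct bits and 0 errors the posterior is Beta(11+k, 18), with mean (11+k)/(11+18+k).
Set (11+k)/(29+k) > 0.78 and solve: k > (0.78·29 − 11)/(1 − 0.78) = 52.818.
The smallest integer exceeding 52.818 is 53, and checking k=53: (64)/(82) = 0.7805 > 0.78.

k = 53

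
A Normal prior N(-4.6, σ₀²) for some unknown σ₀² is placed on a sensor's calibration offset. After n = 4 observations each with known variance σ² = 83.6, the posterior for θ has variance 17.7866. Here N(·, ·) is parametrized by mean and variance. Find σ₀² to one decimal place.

Posterior precision equals prior precision plus data precision: 1/σ_n² = 1/σ₀² + n/σ².
So 1/σ₀² = 1/17.7866 − 4/83.6 = 0.056222 − 0.047847 = 0.008375.
Hence σ₀² = 1/0.008375 ≈ 119.4.

σ₀² = 119.4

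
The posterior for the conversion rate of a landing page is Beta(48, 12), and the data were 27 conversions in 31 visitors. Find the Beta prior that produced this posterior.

Beta(21, 8)

Under Beta–binomial conjugacy the posterior parameters are (α+s, β+f).
So α = 48 − 27 = 21 and β = 12 − 4 = 8.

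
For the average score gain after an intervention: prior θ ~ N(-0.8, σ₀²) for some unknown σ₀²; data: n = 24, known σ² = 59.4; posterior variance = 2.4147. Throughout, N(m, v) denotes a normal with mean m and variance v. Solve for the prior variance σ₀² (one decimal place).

σ₀² = 99.1

Posterior precision equals prior precision plus data precision: 1/σ_n² = 1/σ₀² + n/σ².
So 1/σ₀² = 1/2.4147 − 24/59.4 = 0.414130 − 0.404040 = 0.010090.
Hence σ₀² = 1/0.010090 ≈ 99.1.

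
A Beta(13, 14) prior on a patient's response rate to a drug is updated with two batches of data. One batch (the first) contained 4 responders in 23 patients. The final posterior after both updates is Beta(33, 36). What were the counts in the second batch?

Because Beta–binomial updating is additive in the counts, the combined data contributed (α_post−α_prior, β_post−β_prior) successes and failures.
Total across both batches: 33−13=20 responders, 36−14=22 non-responders.
Subtract the first batch: 20−4=16 responders and 22−19=3 non-responders.

16 responders and 3 non-responders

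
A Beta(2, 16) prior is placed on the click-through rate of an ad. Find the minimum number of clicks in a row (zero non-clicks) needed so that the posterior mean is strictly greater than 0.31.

k = 6

After k clicks and 0 non-clicks the posterior is Beta(2+k, 16), with mean (2+k)/(2+16+k).
Set (2+k)/(18+k) > 0.31 and solve: k > (0.31·18 − 2)/(1 − 0.31) = 5.188.
The smallest integer exceeding 5.188 is 6.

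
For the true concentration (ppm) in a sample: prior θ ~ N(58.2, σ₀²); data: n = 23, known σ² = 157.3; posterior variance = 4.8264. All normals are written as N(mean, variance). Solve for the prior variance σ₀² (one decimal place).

Posterior precision equals prior precision plus data precision: 1/σ_n² = 1/σ₀² + n/σ².
So 1/σ₀² = 1/4.8264 − 23/157.3 = 0.207194 − 0.146217 = 0.060977.
Hence σ₀² = 1/0.060977 ≈ 16.4.

σ₀² = 16.4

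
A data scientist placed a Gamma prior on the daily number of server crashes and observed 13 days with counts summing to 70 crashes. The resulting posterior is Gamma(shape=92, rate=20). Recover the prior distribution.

A Gamma(α, β) prior (rate parametrization) on a Poisson rate with n observations summing to S gives posterior Gamma(α+S, β+n).
So α = 92 − 70 = 22 and β = 20 − 13 = 7.

Gamma(shape=22, rate=7)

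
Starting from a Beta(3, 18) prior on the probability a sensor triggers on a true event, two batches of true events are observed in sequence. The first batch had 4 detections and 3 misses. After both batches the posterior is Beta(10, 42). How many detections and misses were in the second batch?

3 detections and 21 misses

Sequential conjugate updates are equivalent to a single update on the pooled data, so total successes = posterior α − prior α and total failures = posterior β − prior β.
Total across both batches: 10−3=7 detections, 42−18=24 misses.
Subtract the first batch: 7−4=3 detections and 24−3=21 misses.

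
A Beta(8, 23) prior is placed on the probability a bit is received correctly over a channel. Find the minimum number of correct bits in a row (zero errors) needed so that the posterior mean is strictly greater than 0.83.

After k correct bits and 0 errors the posterior is Beta(8+k, 23), with mean (8+k)/(8+23+k).
Set (8+k)/(31+k) > 0.83 and solve: k > (0.83·31 − 8)/(1 − 0.83) = 104.294.
The smallest integer exceeding 104.294 is 105.

k = 105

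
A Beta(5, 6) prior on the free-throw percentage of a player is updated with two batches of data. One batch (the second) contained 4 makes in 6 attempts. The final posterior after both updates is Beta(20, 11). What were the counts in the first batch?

Sequential conjugate updates are equivalent to a single update on the pooled data, so total successes = posterior α − prior α and total failures = posterior β − prior β.
Total across both batches: 20−5=15 makes, 11−6=5 misses.
Subtract the second batch: 15−4=11 makes and 5−2=3 misses.

11 makes and 3 misses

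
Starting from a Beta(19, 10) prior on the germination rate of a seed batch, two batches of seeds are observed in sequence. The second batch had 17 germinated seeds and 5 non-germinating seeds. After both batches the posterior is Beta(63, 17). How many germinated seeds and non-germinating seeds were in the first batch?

27 germinated seeds and 2 non-germinating seeds

Sequential conjugate updates are equivalent to a single update on the pooled data, so total successes = posterior α − prior α and total failures = posterior β − prior β.
Total across both batches: 63−19=44 germinated seeds, 17−10=7 non-germinating seeds.
Subtract the second batch: 44−17=27 germinated seeds and 7−5=2 non-germinating seeds.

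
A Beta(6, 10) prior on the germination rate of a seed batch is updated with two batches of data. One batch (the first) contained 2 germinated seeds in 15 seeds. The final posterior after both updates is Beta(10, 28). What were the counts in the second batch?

2 germinated seeds and 5 non-germinating seeds

Sequential conjugate updates are equivalent to a single update on the pooled data, so total successes = posterior α − prior α and total failures = posterior β − prior β.
Total across both batches: 10−6=4 germinated seeds, 28−10=18 non-germinating seeds.
Subtract the first batch: 4−2=2 germinated seeds and 18−13=5 non-germinating seeds.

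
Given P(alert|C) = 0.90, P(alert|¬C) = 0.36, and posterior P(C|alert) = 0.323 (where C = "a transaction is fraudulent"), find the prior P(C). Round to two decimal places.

P(C) = 0.16

In odds form, posterior odds = prior odds × likelihood ratio, so prior odds = posterior odds ÷ LR.
Posterior odds = 0.323/(1−0.323) = 0.4771. LR = 0.90/0.36 = 2.5000.
Prior odds = 0.4771/2.5000 = 0.1908, so P(C) = 0.1908/(1+0.1908) ≈ 0.16.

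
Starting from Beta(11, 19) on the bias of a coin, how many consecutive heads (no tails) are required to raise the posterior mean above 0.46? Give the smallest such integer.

After k heads and 0 tails the posterior is Beta(11+k, 19), with mean (11+k)/(11+19+k).
Set (11+k)/(30+k) > 0.46 and solve: k > (0.46·30 − 11)/(1 − 0.46) = 5.185.
The smallest integer exceeding 5.185 is 6.

k = 6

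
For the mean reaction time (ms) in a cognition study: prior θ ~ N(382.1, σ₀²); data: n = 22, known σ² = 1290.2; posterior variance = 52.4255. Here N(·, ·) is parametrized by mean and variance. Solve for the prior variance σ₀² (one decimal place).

σ₀² = 494.3

Posterior precision equals prior precision plus data precision: 1/σ_n² = 1/σ₀² + n/σ².
So 1/σ₀² = 1/52.4255 − 22/1290.2 = 0.019075 − 0.017052 = 0.002023.
Hence σ₀² = 1/0.002023 ≈ 494.3.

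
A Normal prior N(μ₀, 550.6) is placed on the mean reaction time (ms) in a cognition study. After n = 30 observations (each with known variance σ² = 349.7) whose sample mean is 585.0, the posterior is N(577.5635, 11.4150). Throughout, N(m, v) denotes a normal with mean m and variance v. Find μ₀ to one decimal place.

μ₀ = 226.3

The posterior mean is a precision-weighted average: μ_n = (τ₀μ₀ + τ_data·x̄)/(τ₀+τ_data), with τ₀=1/σ₀² and τ_data=n/σ².
Here τ₀ = 1/550.6 = 0.001816 and τ_data = 30/349.7 = 0.085788, so τ_n = 0.087604.
Rearranging for μ₀: μ₀ = (μ_n·τ_n − τ_data·x̄)/τ₀ = (577.5635·0.087604 − 0.085788·585.0) / 0.001816 = 0.410893/0.001816 ≈ 226.3.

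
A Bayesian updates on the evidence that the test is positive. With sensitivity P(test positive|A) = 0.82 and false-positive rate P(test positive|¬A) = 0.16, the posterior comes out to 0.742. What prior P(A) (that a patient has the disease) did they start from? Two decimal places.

P(A) = 0.36

In odds form, posterior odds = prior odds × likelihood ratio, so prior odds = posterior odds ÷ LR.
Posterior odds = 0.742/(1−0.742) = 2.8760. LR = 0.82/0.16 = 5.1250.
Prior odds = 2.8760/5.1250 = 0.5612, so P(A) = 0.5612/(1+0.5612) ≈ 0.36.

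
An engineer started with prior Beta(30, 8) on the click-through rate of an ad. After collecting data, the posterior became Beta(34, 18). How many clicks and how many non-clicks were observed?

4 clicks and 10 non-clicks

Under Beta–binomial conjugacy the posterior parameters are (a+s, b+f).
Match parameters: s=34−30=4, f=18−8=10.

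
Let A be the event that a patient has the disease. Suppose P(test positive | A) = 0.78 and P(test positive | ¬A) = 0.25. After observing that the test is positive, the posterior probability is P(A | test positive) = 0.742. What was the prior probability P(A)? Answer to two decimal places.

Bayes' rule in odds form gives O(A|E) = O(A)·[P(E|A)/P(E|¬A)], hence O(A) = O(A|E)/LR.
Posterior odds = 0.742/(1−0.742) = 2.8760. LR = 0.78/0.25 = 3.1200.
Prior odds = 2.8760/3.1200 = 0.9218, so P(A) = 0.9218/(1+0.9218) ≈ 0.48.

P(A) = 0.48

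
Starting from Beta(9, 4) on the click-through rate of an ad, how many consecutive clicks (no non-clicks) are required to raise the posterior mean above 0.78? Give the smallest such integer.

After k clicks and 0 non-clicks the posterior is Beta(9+k, 4), with mean (9+k)/(9+4+k).
Set (9+k)/(13+k) > 0.78 and solve: k > (0.78·13 − 9)/(1 − 0.78) = 5.182.
The smallest integer exceeding 5.182 is 6, and checking k=6: (15)/(19) = 0.7895 > 0.78.

k = 6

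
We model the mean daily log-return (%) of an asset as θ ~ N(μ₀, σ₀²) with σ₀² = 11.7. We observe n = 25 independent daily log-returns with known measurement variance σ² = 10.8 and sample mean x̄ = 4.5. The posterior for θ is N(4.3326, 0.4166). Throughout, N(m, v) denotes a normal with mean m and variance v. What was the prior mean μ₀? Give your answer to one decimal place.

μ₀ = -0.2

The posterior mean is a precision-weighted average: μ_n = (τ₀μ₀ + τ_data·x̄)/(τ₀+τ_data), with τ₀=1/σ₀² and τ_data=n/σ².
Here τ₀ = 1/11.7 = 0.085470 and τ_data = 25/10.8 = 2.314815, so τ_n = 2.400285.
Rearranging for μ₀: μ₀ = (μ_n·τ_n − τ_data·x̄)/τ₀ = (4.3326·2.400285 − 2.314815·4.5) / 0.085470 = -0.017193/0.085470 ≈ -0.2.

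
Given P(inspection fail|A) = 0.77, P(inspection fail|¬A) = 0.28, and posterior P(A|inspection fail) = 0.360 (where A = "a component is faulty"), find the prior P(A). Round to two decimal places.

P(A) = 0.17

In odds form, posterior odds = prior odds × likelihood ratio, so prior odds = posterior odds ÷ LR.
Posterior odds = 0.360/(1−0.360) = 0.5625. LR = 0.77/0.28 = 2.7500.
Prior odds = 0.5625/2.7500 = 0.2045, so P(A) = 0.2045/(1+0.2045) ≈ 0.17.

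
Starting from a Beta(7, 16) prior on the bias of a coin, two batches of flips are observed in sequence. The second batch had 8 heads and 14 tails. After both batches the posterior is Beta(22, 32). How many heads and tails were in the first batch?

7 heads and 2 tails

Sequential conjugate updates are equivalent to a single update on the pooled data, so total successes = posterior α − prior α and total failures = posterior β − prior β.
Total across both batches: 22−7=15 heads, 32−16=16 tails.
Subtract the second batch: 15−8=7 heads and 16−14=2 tails.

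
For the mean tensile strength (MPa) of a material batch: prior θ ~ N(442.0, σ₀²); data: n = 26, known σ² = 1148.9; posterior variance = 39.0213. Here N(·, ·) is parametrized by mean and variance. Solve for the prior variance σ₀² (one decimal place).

Posterior precision equals prior precision plus data precision: 1/σ_n² = 1/σ₀² + n/σ².
So 1/σ₀² = 1/39.0213 − 26/1148.9 = 0.025627 − 0.022630 = 0.002997.
Hence σ₀² = 1/0.002997 ≈ 333.7.

σ₀² = 333.7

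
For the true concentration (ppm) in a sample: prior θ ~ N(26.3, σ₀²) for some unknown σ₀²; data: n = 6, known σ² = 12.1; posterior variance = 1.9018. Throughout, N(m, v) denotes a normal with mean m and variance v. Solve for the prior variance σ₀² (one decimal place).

For the Normal–Normal model with known σ², precisions add: τ_n = τ₀ + n/σ².
So 1/σ₀² = 1/1.9018 − 6/12.1 = 0.525818 − 0.495868 = 0.029950.
Hence σ₀² = 1/0.029950 ≈ 33.4.

σ₀² = 33.4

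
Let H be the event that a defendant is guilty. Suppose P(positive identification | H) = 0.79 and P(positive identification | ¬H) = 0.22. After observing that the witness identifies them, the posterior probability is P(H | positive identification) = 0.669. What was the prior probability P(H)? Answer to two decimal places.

Bayes' rule in odds form gives O(H|E) = O(H)·[P(E|H)/P(E|¬H)], hence O(H) = O(H|E)/LR.
Posterior odds = 0.669/(1−0.669) = 2.0211. LR = 0.79/0.22 = 3.5909.
Prior odds = 2.0211/3.5909 = 0.5628, so P(H) = 0.5628/(1+0.5628) ≈ 0.36.

P(H) = 0.36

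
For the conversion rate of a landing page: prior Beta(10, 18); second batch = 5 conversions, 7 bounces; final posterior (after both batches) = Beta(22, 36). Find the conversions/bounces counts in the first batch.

7 conversions and 11 bounces

Because Beta–binomial updating is additive in the counts, the combined data contributed (α_post−α_prior, β_post−β_prior) successes and failures.
Total across both batches: 22−10=12 conversions, 36−18=18 bounces.
Subtract the second batch: 12−5=7 conversions and 18−7=11 bounces.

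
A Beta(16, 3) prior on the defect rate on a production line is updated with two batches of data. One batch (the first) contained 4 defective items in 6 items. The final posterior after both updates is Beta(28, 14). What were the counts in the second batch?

Because Beta–binomial updating is additive in the counts, the combined data contributed (α_post−α_prior, β_post−β_prior) successes and failures.
Total across both batches: 28−16=12 defective items, 14−3=11 good items.
Subtract the first batch: 12−4=8 defective items and 11−2=9 good items.

8 defective items and 9 good items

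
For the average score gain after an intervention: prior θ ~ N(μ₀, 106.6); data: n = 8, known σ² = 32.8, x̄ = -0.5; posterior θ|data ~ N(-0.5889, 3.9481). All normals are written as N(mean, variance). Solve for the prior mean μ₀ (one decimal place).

The posterior mean is a precision-weighted average: μ_n = (τ₀μ₀ + τ_data·x̄)/(τ₀+τ_data), with τ₀=1/σ₀² and τ_data=n/σ².
Here τ₀ = 1/106.6 = 0.009381 and τ_data = 8/32.8 = 0.243902, so τ_n = 0.253283.
Rearranging for μ₀: μ₀ = (μ_n·τ_n − τ_data·x̄)/τ₀ = (-0.5889·0.253283 − 0.243902·-0.5) / 0.009381 = -0.027207/0.009381 ≈ -2.9.

μ₀ = -2.9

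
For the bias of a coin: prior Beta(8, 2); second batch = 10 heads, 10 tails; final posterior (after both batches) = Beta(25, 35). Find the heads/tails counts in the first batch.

Sequential conjugate updates are equivalent to a single update on the pooled data, so total successes = posterior α − prior α and total failures = posterior β − prior β.
Total across both batches: 25−8=17 heads, 35−2=33 tails.
Subtract the second batch: 17−10=7 heads and 33−10=23 tails.

7 heads and 23 tails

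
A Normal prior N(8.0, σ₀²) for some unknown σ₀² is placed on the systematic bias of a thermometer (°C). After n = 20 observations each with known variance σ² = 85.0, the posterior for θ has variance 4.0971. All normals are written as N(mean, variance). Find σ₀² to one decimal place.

σ₀² = 113.9

Posterior precision equals prior precision plus data precision: 1/σ_n² = 1/σ₀² + n/σ².
So 1/σ₀² = 1/4.0971 − 20/85.0 = 0.244075 − 0.235294 = 0.008781.
Hence σ₀² = 1/0.008781 ≈ 113.9.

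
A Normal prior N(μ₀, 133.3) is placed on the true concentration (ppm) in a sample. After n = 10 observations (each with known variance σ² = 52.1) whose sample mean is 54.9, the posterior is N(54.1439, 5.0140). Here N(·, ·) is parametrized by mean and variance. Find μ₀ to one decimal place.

μ₀ = 34.8

With known observation variance, the Normal–Normal posterior has precision τ_n = τ₀ + n/σ² and mean μ_n = (τ₀μ₀ + (n/σ²)x̄)/τ_n.
Here τ₀ = 1/133.3 = 0.007502 and τ_data = 10/52.1 = 0.191939, so τ_n = 0.199441.
Rearranging for μ₀: μ₀ = (μ_n·τ_n − τ_data·x̄)/τ₀ = (54.1439·0.199441 − 0.191939·54.9) / 0.007502 = 0.261062/0.007502 ≈ 34.8.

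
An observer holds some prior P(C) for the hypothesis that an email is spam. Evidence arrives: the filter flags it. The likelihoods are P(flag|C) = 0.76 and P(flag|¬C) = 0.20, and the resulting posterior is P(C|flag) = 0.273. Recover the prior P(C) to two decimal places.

P(C) = 0.09

In odds form, posterior odds = prior odds × likelihood ratio, so prior odds = posterior odds ÷ LR.
Posterior odds = 0.273/(1−0.273) = 0.3755. LR = 0.76/0.20 = 3.8000.
Prior odds = 0.3755/3.8000 = 0.0988, so P(C) = 0.0988/(1+0.0988) ≈ 0.09.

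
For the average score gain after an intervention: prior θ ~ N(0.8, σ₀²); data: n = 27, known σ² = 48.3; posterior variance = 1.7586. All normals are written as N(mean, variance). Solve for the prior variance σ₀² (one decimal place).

σ₀² = 103.9

For the Normal–Normal model with known σ², precisions add: τ_n = τ₀ + n/σ².
So 1/σ₀² = 1/1.7586 − 27/48.3 = 0.568634 − 0.559006 = 0.009628.
Hence σ₀² = 1/0.009628 ≈ 103.9.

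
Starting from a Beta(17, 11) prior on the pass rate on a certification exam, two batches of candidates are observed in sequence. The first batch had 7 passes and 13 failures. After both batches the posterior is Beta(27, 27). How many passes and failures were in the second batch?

3 passes and 3 failures

Sequential conjugate updates are equivalent to a single update on the pooled data, so total successes = posterior α − prior α and total failures = posterior β − prior β.
Total across both batches: 27−17=10 passes, 27−11=16 failures.
Subtract the first batch: 10−7=3 passes and 16−13=3 failures.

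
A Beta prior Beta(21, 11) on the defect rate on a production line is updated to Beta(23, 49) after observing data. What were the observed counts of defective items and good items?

2 defective items and 38 good items

Beta is conjugate to the binomial likelihood: posterior = Beta(α+s, β+f).
So s = 23 − 21 = 2 and f = 49 − 11 = 38.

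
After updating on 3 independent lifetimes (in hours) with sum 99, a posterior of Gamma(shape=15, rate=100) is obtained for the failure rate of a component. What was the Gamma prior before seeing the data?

Gamma(shape=12, rate=1)

For an exponential likelihood with a Gamma(α, β) prior on the rate, n observations with total T give posterior Gamma(α+n, β+T).
So α = 15 − 3 = 12 and β = 100 − 99 = 1.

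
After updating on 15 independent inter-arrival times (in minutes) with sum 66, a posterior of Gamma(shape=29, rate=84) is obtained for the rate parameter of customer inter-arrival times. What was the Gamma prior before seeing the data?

For an exponential likelihood with a Gamma(α, β) prior on the rate, n observations with total T give posterior Gamma(α+n, β+T).
So α = 29 − 15 = 14 and β = 84 − 66 = 18.

Gamma(shape=14, rate=18)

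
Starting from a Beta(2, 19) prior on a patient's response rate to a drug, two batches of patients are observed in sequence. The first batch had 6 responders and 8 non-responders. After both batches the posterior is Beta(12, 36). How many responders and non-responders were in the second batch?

4 responders and 9 non-responders

Sequential conjugate updates are equivalent to a single update on the pooled data, so total successes = posterior α − prior α and total failures = posterior β − prior β.
Total across both batches: 12−2=10 responders, 36−19=17 non-responders.
Subtract the first batch: 10−6=4 responders and 17−8=9 non-responders.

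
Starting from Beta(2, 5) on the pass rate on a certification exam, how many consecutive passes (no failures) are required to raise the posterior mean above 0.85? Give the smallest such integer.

After k passes and 0 failures the posterior is Beta(2+k, 5), with mean (2+k)/(2+5+k).
Set (2+k)/(7+k) > 0.85 and solve: k > (0.85·7 − 2)/(1 − 0.85) = 26.333.
The smallest integer exceeding 26.333 is 27, and checking k=27: (29)/(34) = 0.8529 > 0.85.

k = 27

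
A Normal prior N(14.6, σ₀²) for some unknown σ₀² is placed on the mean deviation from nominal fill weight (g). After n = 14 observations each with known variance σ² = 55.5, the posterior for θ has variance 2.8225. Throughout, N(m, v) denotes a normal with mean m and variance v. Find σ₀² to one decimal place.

For the Normal–Normal model with known σ², precisions add: τ_n = τ₀ + n/σ².
So 1/σ₀² = 1/2.8225 − 14/55.5 = 0.354296 − 0.252252 = 0.102044.
Hence σ₀² = 1/0.102044 ≈ 9.8.

σ₀² = 9.8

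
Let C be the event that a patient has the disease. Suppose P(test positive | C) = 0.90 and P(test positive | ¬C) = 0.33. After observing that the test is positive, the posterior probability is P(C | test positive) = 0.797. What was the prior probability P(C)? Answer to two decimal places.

P(C) = 0.59

Bayes' rule in odds form gives O(C|E) = O(C)·[P(E|C)/P(E|¬C)], hence O(C) = O(C|E)/LR.
Posterior odds = 0.797/(1−0.797) = 3.9261. LR = 0.90/0.33 = 2.7273.
Prior odds = 3.9261/2.7273 = 1.4396, so P(C) = 1.4396/(1+1.4396) ≈ 0.59.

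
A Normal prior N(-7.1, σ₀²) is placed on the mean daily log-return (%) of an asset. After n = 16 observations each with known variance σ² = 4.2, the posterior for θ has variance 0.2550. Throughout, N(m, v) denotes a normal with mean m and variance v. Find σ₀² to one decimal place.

σ₀² = 8.9

Posterior precision equals prior precision plus data precision: 1/σ_n² = 1/σ₀² + n/σ².
So 1/σ₀² = 1/0.2550 − 16/4.2 = 3.921569 − 3.809524 = 0.112045.
Hence σ₀² = 1/0.112045 ≈ 8.9.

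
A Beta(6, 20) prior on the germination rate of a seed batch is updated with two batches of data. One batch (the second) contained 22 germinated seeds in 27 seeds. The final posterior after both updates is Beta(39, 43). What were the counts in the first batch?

11 germinated seeds and 18 non-germinating seeds

Sequential conjugate updates are equivalent to a single update on the pooled data, so total successes = posterior α − prior α and total failures = posterior β − prior β.
Total across both batches: 39−6=33 germinated seeds, 43−20=23 non-germinating seeds.
Subtract the second batch: 33−22=11 germinated seeds and 23−5=18 non-germinating seeds.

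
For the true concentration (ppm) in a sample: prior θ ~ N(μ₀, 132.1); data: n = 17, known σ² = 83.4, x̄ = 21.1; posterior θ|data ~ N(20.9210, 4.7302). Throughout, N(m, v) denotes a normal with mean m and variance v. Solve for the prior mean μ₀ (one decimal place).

μ₀ = 16.1

With known observation variance, the Normal–Normal posterior has precision τ_n = τ₀ + n/σ² and mean μ_n = (τ₀μ₀ + (n/σ²)x̄)/τ_n.
Here τ₀ = 1/132.1 = 0.007570 and τ_data = 17/83.4 = 0.203837, so τ_n = 0.211407.
Rearranging for μ₀: μ₀ = (μ_n·τ_n − τ_data·x̄)/τ₀ = (20.9210·0.211407 − 0.203837·21.1) / 0.007570 = 0.121885/0.007570 ≈ 16.1.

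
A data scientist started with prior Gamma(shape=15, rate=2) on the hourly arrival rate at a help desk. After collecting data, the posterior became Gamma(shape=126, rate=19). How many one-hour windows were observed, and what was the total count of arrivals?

A Gamma(α, β) prior (rate parametrization) on a Poisson rate with n observations summing to S gives posterior Gamma(α+S, β+n).
Matching: Σxᵢ = 126 − 15 = 111 and n = 19 − 2 = 17.

n = 17 one-hour windows with total 111 arrivals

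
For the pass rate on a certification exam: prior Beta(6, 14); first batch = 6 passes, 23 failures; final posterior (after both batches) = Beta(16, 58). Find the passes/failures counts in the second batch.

Because Beta–binomial updating is additive in the counts, the combined data contributed (α_post−α_prior, β_post−β_prior) successes and failures.
Total across both batches: 16−6=10 passes, 58−14=44 failures.
Subtract the first batch: 10−6=4 passes and 44−23=21 failures.

4 passes and 21 failures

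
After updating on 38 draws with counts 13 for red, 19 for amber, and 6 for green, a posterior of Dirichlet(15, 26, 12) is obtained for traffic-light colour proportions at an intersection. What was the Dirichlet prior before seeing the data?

Dirichlet(2, 7, 6)

For a Dirichlet(α) prior with multinomial counts c, the posterior is Dirichlet(α + c) componentwise.
Subtract each count from the matching posterior parameter: 15−13=2, 26−19=7, 12−6=6.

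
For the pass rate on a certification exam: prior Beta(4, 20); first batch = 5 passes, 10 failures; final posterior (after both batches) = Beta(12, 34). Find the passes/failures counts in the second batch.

Because Beta–binomial updating is additive in the counts, the combined data contributed (α_post−α_prior, β_post−β_prior) successes and failures.
Total across both batches: 12−4=8 passes, 34−20=14 failures.
Subtract the first batch: 8−5=3 passes and 14−10=4 failures.

3 passes and 4 failures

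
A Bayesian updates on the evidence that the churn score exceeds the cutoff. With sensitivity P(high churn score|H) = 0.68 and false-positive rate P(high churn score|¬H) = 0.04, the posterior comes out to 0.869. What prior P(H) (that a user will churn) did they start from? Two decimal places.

Bayes' rule in odds form gives O(H|E) = O(H)·[P(E|H)/P(E|¬H)], hence O(H) = O(H|E)/LR.
Posterior odds = 0.869/(1−0.869) = 6.6336. LR = 0.68/0.04 = 17.0000.
Prior odds = 6.6336/17.0000 = 0.3902, so P(H) = 0.3902/(1+0.3902) ≈ 0.28.

P(H) = 0.28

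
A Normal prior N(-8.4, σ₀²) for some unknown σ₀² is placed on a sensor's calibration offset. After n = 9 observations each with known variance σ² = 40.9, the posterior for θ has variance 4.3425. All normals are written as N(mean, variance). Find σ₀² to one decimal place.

Posterior precision equals prior precision plus data precision: 1/σ_n² = 1/σ₀² + n/σ².
So 1/σ₀² = 1/4.3425 − 9/40.9 = 0.230282 − 0.220049 = 0.010233.
Hence σ₀² = 1/0.010233 ≈ 97.7.

σ₀² = 97.7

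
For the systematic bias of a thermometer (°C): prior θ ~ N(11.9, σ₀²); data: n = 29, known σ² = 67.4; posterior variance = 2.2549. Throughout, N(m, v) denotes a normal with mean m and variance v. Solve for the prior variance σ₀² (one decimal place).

Posterior precision equals prior precision plus data precision: 1/σ_n² = 1/σ₀² + n/σ².
So 1/σ₀² = 1/2.2549 − 29/67.4 = 0.443479 − 0.430267 = 0.013212.
Hence σ₀² = 1/0.013212 ≈ 75.7.

σ₀² = 75.7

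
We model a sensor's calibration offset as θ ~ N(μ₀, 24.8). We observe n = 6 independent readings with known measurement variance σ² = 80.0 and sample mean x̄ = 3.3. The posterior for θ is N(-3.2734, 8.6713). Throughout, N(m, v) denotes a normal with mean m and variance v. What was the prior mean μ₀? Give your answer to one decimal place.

With known observation variance, the Normal–Normal posterior has precision τ_n = τ₀ + n/σ² and mean μ_n = (τ₀μ₀ + (n/σ²)x̄)/τ_n.
Here τ₀ = 1/24.8 = 0.040323 and τ_data = 6/80.0 = 0.075000, so τ_n = 0.115323.
Rearranging for μ₀: μ₀ = (μ_n·τ_n − τ_data·x̄)/τ₀ = (-3.2734·0.115323 − 0.075000·3.3) / 0.040323 = -0.624998/0.040323 ≈ -15.5.

μ₀ = -15.5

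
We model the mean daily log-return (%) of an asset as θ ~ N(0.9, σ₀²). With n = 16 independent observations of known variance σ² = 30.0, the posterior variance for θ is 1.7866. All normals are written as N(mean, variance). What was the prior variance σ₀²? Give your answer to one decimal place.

Posterior precision equals prior precision plus data precision: 1/σ_n² = 1/σ₀² + n/σ².
So 1/σ₀² = 1/1.7866 − 16/30.0 = 0.559722 − 0.533333 = 0.026389.
Hence σ₀² = 1/0.026389 ≈ 37.9.

σ₀² = 37.9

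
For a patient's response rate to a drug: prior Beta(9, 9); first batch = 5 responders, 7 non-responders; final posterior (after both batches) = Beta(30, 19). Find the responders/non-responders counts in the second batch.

Sequential conjugate updates are equivalent to a single update on the pooled data, so total successes = posterior α − prior α and total failures = posterior β − prior β.
Total across both batches: 30−9=21 responders, 19−9=10 non-responders.
Subtract the first batch: 21−5=16 responders and 10−7=3 non-responders.

16 responders and 3 non-responders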